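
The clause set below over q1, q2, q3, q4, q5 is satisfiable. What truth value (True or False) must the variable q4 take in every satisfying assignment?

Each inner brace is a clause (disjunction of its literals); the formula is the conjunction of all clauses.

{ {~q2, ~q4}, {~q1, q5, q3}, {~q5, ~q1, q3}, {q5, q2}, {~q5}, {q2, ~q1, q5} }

False

Suppose q4 = 1.
From the singleton clause (~q2), q2 = 0.
From the singleton clause (q5), q5 = 1.
But (~q5) is also a unit clause — contradiction.
So every satisfying assignment has q4 = False.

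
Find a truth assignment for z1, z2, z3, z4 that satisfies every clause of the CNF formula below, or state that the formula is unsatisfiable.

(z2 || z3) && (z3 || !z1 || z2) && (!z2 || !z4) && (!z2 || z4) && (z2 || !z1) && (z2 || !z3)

UNSATISFIABLE

Branch on z2: set z2 = true.
From the singleton clause (!z4), z4 = false.
But (z4) is also a unit clause — contradiction.
So z2 must be the other value — set z2 = false.
From the singleton clause (z3), z3 = true.
But (!z3) is also a unit clause — contradiction.
Either choice for z2 ends in contradiction.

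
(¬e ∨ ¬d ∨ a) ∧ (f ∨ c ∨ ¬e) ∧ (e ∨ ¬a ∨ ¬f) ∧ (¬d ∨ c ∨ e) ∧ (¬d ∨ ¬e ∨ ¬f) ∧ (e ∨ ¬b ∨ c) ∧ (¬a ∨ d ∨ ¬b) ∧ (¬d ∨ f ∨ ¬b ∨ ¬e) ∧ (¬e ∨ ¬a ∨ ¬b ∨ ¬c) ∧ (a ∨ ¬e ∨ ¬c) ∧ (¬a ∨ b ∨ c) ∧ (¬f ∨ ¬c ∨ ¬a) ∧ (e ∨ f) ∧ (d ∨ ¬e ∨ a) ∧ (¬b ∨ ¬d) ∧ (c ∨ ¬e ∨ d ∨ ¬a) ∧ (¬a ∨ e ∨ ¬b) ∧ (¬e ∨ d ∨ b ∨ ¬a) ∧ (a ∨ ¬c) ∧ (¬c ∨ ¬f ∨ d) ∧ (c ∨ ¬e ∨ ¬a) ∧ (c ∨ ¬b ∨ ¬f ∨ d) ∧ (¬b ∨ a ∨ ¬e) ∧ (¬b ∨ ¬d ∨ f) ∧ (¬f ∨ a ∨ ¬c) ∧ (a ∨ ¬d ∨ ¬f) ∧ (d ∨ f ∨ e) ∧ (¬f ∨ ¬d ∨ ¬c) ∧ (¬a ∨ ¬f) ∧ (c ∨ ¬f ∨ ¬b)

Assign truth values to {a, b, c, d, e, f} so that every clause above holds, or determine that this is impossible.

Case e = False:
(f) alone gives f = True.
(¬a) alone gives a = False.
(¬c) alone gives c = False.
(¬d) alone gives d = False.
(¬b) alone gives b = False.
This assignment satisfies each clause.

a: False; b: False; c: False; d: False; e: False; f: True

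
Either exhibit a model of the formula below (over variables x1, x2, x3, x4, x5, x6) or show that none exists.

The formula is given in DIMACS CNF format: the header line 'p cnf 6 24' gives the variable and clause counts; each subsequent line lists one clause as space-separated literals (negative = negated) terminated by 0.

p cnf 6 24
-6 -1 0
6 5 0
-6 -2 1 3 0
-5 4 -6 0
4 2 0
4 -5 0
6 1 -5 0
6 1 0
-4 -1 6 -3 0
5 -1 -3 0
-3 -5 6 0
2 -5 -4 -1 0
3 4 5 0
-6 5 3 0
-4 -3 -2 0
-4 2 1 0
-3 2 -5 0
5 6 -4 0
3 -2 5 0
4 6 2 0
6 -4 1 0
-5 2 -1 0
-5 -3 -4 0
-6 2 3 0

Suppose x6 = False.
Unit clause (x5) forces x5 = True.
Unit clause (x4) forces x4 = True.
Unit clause (x1) forces x1 = True.
Unit clause (¬x3) forces x3 = False.
Unit clause (x2) forces x2 = True.
This assignment satisfies each clause.

x1=True,  x2=True,  x3=False,  x4=True,  x5=True,  x6=False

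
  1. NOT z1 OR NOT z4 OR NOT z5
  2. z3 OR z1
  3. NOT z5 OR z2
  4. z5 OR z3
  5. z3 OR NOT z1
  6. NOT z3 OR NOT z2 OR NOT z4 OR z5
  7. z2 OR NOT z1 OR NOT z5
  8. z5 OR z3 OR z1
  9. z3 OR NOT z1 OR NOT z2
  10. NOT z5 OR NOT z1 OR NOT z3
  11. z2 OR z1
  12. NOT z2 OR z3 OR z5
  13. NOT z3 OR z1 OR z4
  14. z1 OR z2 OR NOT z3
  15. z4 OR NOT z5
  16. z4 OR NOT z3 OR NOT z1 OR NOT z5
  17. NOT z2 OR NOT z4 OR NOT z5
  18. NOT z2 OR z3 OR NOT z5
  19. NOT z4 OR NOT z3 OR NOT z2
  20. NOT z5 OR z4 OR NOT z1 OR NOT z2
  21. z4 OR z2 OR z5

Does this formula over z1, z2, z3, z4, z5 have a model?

Satisfiable

Branch on z3: set z3 = true.
Branch on z5: set z5 = false.
Branch on z2: set z2 = true.
(NOT z4) alone gives z4 = false.
(z1) alone gives z1 = true.
Every clause now holds.
A satisfying assignment: z1 ↦ true; z2 ↦ true; z3 ↦ true; z4 ↦ false; z5 ↦ false.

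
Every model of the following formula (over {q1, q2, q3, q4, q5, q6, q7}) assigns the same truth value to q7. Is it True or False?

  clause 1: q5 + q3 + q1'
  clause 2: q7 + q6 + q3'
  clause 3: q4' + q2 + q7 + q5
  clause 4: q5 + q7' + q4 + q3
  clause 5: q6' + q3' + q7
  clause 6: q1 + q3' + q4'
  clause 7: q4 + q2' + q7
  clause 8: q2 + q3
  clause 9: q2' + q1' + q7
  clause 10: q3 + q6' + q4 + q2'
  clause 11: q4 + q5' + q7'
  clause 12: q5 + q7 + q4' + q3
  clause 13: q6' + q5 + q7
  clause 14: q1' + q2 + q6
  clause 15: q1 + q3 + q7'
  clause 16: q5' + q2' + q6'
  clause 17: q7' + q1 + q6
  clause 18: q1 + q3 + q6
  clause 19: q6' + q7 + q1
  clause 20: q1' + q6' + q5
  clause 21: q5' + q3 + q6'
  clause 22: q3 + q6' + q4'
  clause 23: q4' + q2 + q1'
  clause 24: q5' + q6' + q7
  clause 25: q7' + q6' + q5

True

Suppose q7 = 0.
Try q6 = 1.
From the singleton clause (q3'), q3 = 0.
From the singleton clause (q2), q2 = 1.
From the singleton clause (q4), q4 = 1.
Now (q4') is unsatisfied and unit — conflict.
So q6 must be the other value — set q6 = 0.
From the singleton clause (q3'), q3 = 0.
From the singleton clause (q2), q2 = 1.
From the singleton clause (q4), q4 = 1.
From the singleton clause (q1'), q1 = 0.
Now (q1) is unsatisfied and unit — conflict.
Either choice for q6 ends in contradiction.
So every satisfying assignment has q7 = True.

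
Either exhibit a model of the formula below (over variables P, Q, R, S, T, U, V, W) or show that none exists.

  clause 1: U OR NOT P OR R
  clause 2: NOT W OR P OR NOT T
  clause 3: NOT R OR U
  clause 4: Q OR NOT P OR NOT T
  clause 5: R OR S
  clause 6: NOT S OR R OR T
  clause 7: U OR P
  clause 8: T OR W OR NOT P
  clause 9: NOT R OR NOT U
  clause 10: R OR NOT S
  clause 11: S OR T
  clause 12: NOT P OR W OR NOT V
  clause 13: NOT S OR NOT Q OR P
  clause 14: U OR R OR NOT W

Suppose R = false.
From the singleton clause (S), S = true.
Now (NOT S) is unsatisfied and unit — conflict.
So R must be the other value — set R = true.
From the singleton clause (U), U = true.
Now (NOT U) is unsatisfied and unit — conflict.
Both values of R lead to a conflict.

UNSATISFIABLE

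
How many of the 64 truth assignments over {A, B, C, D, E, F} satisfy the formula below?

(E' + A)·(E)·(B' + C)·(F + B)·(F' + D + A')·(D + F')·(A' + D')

1

There are 2^6 = 64 truth assignments over (A, B, C, D, E, F).
Split on C. With C = 1, the clauses containing C are satisfied and C' drops from the rest; 1 of the 2^5 = 32 assignments to the other variables satisfy what remains.
With C = 0, by the same count on the reduced clause set, 0 assignments work.
Total: 1 + 0 = 1.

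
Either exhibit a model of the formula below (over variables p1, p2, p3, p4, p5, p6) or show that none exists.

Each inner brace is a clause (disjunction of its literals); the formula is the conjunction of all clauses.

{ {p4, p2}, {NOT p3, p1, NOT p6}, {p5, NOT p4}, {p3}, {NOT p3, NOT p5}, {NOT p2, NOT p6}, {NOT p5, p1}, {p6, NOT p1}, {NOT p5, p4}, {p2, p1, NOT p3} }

The clause (p3) is unit, so p3 = true.
The clause (NOT p5) is unit, so p5 = false.
The clause (NOT p4) is unit, so p4 = false.
The clause (p2) is unit, so p2 = true.
The clause (NOT p6) is unit, so p6 = false.
The clause (NOT p1) is unit, so p1 = false.
All clauses are satisfied.

p1 ↦ false, p2 ↦ true, p3 ↦ true, p4 ↦ false, p5 ↦ false, p6 ↦ false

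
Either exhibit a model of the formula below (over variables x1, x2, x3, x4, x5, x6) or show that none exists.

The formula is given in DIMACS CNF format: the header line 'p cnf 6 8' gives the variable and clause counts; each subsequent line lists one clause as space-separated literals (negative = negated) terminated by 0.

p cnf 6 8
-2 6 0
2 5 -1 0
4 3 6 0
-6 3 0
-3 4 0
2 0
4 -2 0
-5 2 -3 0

(x2) alone gives x2 = True.
(x6) alone gives x6 = True.
(x3) alone gives x3 = True.
(x4) alone gives x4 = True.
No clause remains; x1, x5 are free.

x1: False,  x2: True,  x3: True,  x4: True,  x5: True,  x6: True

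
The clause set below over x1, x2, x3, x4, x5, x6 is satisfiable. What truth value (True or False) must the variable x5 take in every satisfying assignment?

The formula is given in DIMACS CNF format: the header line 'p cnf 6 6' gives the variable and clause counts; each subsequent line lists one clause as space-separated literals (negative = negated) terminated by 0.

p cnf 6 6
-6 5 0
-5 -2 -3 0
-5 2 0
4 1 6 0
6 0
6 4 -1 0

Suppose x5 = False.
Unit clause (¬x6) forces x6 = False.
That conflicts with the unit clause (x6).
So every satisfying assignment has x5 = True.

True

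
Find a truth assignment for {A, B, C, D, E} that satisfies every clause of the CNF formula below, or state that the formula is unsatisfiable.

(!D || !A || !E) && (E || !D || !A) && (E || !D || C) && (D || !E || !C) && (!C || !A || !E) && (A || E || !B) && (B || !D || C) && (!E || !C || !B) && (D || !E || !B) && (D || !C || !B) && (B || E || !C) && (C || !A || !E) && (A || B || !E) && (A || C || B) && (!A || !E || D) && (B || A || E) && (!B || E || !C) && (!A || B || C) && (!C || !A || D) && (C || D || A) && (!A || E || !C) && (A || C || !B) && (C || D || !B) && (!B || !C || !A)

Branch on D: set D = false.
Branch on E: set E = false.
Branch on A: set A = true.
(!C) alone gives C = false.
(B) alone gives B = true.
That conflicts with the unit clause (!B).
So A must be the other value — set A = false.
(!B) alone gives B = false.
That conflicts with the unit clause (B).
Both values of A lead to a conflict.
So E must be the other value — set E = true.
(!C) alone gives C = false.
(!B) alone gives B = false.
(!A) alone gives A = false.
That conflicts with the unit clause (A).
Both values of E lead to a conflict.
So D must be the other value — set D = true.
Branch on A: set A = false.
Branch on E: set E = true.
(B) alone gives B = true.
(!C) alone gives C = false.
That conflicts with the unit clause (C).
So E must be the other value — set E = false.
(C) alone gives C = true.
(!B) alone gives B = false.
That conflicts with the unit clause (B).
Both values of E lead to a conflict.
So A must be the other value — set A = true.
(!E) alone gives E = false.
That conflicts with the unit clause (E).
Both values of A lead to a conflict.
Both values of D lead to a conflict.

UNSATISFIABLE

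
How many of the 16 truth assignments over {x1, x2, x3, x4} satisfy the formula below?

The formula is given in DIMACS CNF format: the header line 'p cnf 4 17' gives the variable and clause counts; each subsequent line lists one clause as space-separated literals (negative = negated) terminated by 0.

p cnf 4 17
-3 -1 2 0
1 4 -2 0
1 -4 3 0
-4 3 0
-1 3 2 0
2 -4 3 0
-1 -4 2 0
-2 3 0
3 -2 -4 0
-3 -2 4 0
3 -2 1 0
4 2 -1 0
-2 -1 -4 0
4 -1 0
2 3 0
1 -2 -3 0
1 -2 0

There are 2^4 = 16 truth assignments over (x1, x2, x3, x4).
Check each against the 17 clauses (columns in the order x1, x2, x3, x4):
  F F F F  ✗ fails (x2 ∨ x3)
  F F F T  ✗ fails (x1 ∨ ¬x4 ∨ x3)
  F F T F  ✓ satisfies all
  F F T T  ✓ satisfies all
  F T F F  ✗ fails (x1 ∨ x4 ∨ ¬x2)
  F T F T  ✗ fails (x1 ∨ ¬x4 ∨ x3)
  F T T F  ✗ fails (x1 ∨ x4 ∨ ¬x2)
  F T T T  ✗ fails (x1 ∨ ¬x2 ∨ ¬x3)
  T F F F  ✗ fails (¬x1 ∨ x3 ∨ x2)
  T F F T  ✗ fails (¬x4 ∨ x3)
  T F T F  ✗ fails (¬x3 ∨ ¬x1 ∨ x2)
  T F T T  ✗ fails (¬x3 ∨ ¬x1 ∨ x2)
  T T F F  ✗ fails (¬x2 ∨ x3)
  T T F T  ✗ fails (¬x4 ∨ x3)
  T T T F  ✗ fails (¬x3 ∨ ¬x2 ∨ x4)
  T T T T  ✗ fails (¬x2 ∨ ¬x1 ∨ ¬x4)
2 of the 16 rows are models.

2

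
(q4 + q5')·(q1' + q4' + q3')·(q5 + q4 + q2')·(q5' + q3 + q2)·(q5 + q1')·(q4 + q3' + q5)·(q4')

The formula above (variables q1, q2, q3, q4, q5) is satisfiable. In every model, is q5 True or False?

Suppose q5 = 1.
(q4) alone gives q4 = 1.
That conflicts with the unit clause (q4').
So every satisfying assignment has q5 = False.

False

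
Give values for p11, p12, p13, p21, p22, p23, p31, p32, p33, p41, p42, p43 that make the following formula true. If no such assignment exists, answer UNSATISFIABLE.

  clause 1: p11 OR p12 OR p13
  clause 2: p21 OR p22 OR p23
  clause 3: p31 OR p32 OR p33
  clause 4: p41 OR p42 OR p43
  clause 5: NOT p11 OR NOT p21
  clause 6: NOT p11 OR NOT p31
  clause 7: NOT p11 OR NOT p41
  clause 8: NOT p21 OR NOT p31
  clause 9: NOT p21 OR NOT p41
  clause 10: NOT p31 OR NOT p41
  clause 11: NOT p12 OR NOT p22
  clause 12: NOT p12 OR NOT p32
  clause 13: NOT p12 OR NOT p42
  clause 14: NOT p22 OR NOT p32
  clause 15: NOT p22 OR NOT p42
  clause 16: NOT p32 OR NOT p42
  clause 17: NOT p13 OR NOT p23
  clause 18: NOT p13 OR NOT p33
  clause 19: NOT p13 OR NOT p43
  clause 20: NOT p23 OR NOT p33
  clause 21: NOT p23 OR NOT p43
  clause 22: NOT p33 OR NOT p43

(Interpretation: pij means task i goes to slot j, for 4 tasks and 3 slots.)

Suppose p11 = false.
Suppose p12 = true.
From the singleton clause (NOT p22), p22 = false.
From the singleton clause (NOT p32), p32 = false.
From the singleton clause (NOT p42), p42 = false.
Suppose p21 = true.
From the singleton clause (NOT p31), p31 = false.
From the singleton clause (p33), p33 = true.
From the singleton clause (NOT p41), p41 = false.
From the singleton clause (p43), p43 = true.
Now (NOT p43) is unsatisfied and unit — conflict.
Undo p21 and try p21 = false.
From the singleton clause (p23), p23 = true.
From the singleton clause (NOT p13), p13 = false.
From the singleton clause (NOT p33), p33 = false.
From the singleton clause (p31), p31 = true.
From the singleton clause (NOT p41), p41 = false.
From the singleton clause (p43), p43 = true.
Now (NOT p43) is unsatisfied and unit — conflict.
Either choice for p21 ends in contradiction.
Undo p12 and try p12 = false.
From the singleton clause (p13), p13 = true.
From the singleton clause (NOT p23), p23 = false.
From the singleton clause (NOT p33), p33 = false.
From the singleton clause (NOT p43), p43 = false.
Suppose p21 = true.
From the singleton clause (NOT p31), p31 = false.
From the singleton clause (p32), p32 = true.
From the singleton clause (NOT p41), p41 = false.
From the singleton clause (p42), p42 = true.
Now (NOT p42) is unsatisfied and unit — conflict.
Undo p21 and try p21 = false.
From the singleton clause (p22), p22 = true.
From the singleton clause (NOT p32), p32 = false.
From the singleton clause (p31), p31 = true.
From the singleton clause (NOT p41), p41 = false.
From the singleton clause (p42), p42 = true.
Now (NOT p42) is unsatisfied and unit — conflict.
Either choice for p21 ends in contradiction.
Either choice for p12 ends in contradiction.
Undo p11 and try p11 = true.
From the singleton clause (NOT p21), p21 = false.
From the singleton clause (NOT p31), p31 = false.
From the singleton clause (NOT p41), p41 = false.
Suppose p22 = true.
From the singleton clause (NOT p12), p12 = false.
From the singleton clause (NOT p32), p32 = false.
From the singleton clause (p33), p33 = true.
From the singleton clause (NOT p42), p42 = false.
From the singleton clause (p43), p43 = true.
Now (NOT p43) is unsatisfied and unit — conflict.
Undo p22 and try p22 = false.
From the singleton clause (p23), p23 = true.
From the singleton clause (NOT p13), p13 = false.
From the singleton clause (NOT p33), p33 = false.
From the singleton clause (p32), p32 = true.
From the singleton clause (NOT p12), p12 = false.
From the singleton clause (NOT p42), p42 = false.
From the singleton clause (p43), p43 = true.
Now (NOT p43) is unsatisfied and unit — conflict.
Either choice for p22 ends in contradiction.
Either choice for p11 ends in contradiction.

UNSATISFIABLE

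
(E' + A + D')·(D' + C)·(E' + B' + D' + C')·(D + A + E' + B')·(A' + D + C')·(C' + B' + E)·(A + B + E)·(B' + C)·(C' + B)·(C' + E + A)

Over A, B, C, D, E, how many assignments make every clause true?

There are 2^5 = 32 truth assignments over (A, B, C, D, E).
Split on D. With D = 1, the clauses containing D are satisfied and D' drops from the rest; 0 of the 2^4 = 16 assignments to the other variables satisfy what remains.
With D = 0, by the same count on the reduced clause set, 3 assignments work.
(One model: A=F, B=F, C=F, D=F, E=T.)
Total: 0 + 3 = 3.

3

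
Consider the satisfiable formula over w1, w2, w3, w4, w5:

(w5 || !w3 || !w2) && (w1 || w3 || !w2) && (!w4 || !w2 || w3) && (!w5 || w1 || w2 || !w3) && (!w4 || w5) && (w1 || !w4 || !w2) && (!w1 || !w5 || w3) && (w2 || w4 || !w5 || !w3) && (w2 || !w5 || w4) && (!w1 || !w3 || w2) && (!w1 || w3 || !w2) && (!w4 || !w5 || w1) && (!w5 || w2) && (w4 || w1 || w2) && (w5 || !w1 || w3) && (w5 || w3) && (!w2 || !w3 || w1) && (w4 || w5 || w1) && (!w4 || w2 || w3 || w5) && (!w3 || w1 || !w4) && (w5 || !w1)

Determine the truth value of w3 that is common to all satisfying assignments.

Suppose w3 = false.
Unit clause (w5) forces w5 = true.
Unit clause (!w1) forces w1 = false.
Unit clause (!w2) forces w2 = false.
Now (w2) is unsatisfied and unit — conflict.
So every satisfying assignment has w3 = True.

True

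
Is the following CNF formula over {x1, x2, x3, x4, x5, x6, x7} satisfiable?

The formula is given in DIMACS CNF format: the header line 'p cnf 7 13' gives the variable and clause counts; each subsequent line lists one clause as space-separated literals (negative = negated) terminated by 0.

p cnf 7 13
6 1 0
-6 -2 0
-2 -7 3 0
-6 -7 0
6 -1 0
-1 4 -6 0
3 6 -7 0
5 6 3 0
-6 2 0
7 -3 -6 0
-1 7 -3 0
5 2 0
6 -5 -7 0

No

Try x6 = True.
The clause (¬x2) is unit, so x2 = False.
Now (x2) is unsatisfied and unit — conflict.
Backtrack on x6: now try x6 = False.
The clause (x1) is unit, so x1 = True.
Now (¬x1) is unsatisfied and unit — conflict.
Neither x6 = True nor x6 = False works.
No assignment satisfies every clause.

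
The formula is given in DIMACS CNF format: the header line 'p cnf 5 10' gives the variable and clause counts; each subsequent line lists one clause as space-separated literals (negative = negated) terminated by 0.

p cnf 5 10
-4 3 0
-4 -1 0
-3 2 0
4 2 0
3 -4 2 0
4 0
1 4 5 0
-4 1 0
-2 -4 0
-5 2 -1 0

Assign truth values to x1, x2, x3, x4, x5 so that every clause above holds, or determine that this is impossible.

(x4) alone gives x4 = True.
(x3) alone gives x3 = True.
(¬x1) alone gives x1 = False.
But (x1) is also a unit clause — contradiction.

UNSATISFIABLE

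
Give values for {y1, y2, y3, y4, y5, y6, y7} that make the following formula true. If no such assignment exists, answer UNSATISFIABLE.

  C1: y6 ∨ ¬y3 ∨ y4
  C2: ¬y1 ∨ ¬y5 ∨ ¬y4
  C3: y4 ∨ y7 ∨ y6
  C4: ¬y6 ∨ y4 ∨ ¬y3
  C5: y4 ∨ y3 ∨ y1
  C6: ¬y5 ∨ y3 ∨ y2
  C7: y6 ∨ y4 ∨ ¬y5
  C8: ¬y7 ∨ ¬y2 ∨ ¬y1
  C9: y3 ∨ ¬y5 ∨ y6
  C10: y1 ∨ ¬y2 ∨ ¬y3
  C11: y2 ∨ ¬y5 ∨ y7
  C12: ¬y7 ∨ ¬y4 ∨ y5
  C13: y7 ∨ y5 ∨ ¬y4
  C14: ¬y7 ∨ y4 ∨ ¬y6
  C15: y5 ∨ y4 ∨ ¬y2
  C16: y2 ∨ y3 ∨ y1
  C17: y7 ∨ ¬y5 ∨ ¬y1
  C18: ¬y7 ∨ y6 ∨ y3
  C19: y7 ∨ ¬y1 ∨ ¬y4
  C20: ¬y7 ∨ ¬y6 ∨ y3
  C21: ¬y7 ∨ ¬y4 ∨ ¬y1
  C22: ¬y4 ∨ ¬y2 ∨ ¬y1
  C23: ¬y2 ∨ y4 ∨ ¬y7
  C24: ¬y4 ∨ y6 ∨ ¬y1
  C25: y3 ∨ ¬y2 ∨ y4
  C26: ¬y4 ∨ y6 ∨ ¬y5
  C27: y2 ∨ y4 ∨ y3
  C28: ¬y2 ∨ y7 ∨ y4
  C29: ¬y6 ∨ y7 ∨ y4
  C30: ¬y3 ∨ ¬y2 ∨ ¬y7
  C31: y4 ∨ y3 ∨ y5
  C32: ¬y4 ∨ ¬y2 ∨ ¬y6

y1 ↦ False, y2 ↦ False, y3 ↦ True, y4 ↦ True, y5 ↦ True, y6 ↦ True, y7 ↦ True

Branch on y6: set y6 = True.
Branch on y4: set y4 = True.
The clause (¬y2) is unit, so y2 = False.
Branch on y1: set y1 = False.
The clause (y3) is unit, so y3 = True.
Branch on y5: set y5 = True.
The clause (y7) is unit, so y7 = True.
This assignment satisfies each clause.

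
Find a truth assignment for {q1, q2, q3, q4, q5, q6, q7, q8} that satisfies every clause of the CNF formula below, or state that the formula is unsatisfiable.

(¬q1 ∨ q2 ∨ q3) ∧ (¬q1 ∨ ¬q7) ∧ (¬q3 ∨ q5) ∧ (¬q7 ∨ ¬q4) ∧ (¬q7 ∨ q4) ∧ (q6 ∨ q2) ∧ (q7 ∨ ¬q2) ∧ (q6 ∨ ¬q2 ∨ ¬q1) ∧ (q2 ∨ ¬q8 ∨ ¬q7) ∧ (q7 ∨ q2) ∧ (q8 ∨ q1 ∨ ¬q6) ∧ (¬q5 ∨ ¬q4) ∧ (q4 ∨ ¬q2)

Suppose q1 = False.
Suppose q3 = False.
Suppose q7 = False.
From the singleton clause (¬q2), q2 = False.
But (q2) is also a unit clause — contradiction.
Undo q7 and try q7 = True.
From the singleton clause (¬q4), q4 = False.
But (q4) is also a unit clause — contradiction.
Either choice for q7 ends in contradiction.
Undo q3 and try q3 = True.
From the singleton clause (q5), q5 = True.
From the singleton clause (¬q4), q4 = False.
From the singleton clause (¬q7), q7 = False.
From the singleton clause (¬q2), q2 = False.
But (q2) is also a unit clause — contradiction.
Either choice for q3 ends in contradiction.
Undo q1 and try q1 = True.
From the singleton clause (¬q7), q7 = False.
From the singleton clause (¬q2), q2 = False.
But (q2) is also a unit clause — contradiction.
Either choice for q1 ends in contradiction.

UNSATISFIABLE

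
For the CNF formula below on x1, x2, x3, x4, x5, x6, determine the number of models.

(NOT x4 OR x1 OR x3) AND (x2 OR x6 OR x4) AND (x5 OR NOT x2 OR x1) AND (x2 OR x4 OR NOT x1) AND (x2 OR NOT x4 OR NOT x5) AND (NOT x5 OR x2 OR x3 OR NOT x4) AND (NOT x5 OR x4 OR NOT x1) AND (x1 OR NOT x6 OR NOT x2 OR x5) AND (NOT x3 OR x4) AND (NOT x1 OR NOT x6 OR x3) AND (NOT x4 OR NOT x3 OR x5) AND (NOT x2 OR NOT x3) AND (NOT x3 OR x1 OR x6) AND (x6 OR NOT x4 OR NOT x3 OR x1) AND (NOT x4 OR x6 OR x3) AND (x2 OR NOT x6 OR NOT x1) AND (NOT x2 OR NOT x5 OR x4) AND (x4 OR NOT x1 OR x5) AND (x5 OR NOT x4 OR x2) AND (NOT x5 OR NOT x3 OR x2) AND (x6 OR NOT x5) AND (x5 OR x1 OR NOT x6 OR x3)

There are 2^6 = 64 truth assignments over (x1, x2, x3, x4, x5, x6).
Split on x2. With x2 = true, the clauses containing x2 are satisfied and NOT x2 drops from the rest; 0 of the 2^5 = 32 assignments to the other variables satisfy what remains.
With x2 = false, by the same count on the reduced clause set, 1 assignment works.
Total: 0 + 1 = 1.

1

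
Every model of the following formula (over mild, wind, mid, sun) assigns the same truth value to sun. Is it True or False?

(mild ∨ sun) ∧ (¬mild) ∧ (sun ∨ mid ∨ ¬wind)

True

Suppose sun = False.
(mild) alone gives mild = True.
But (¬mild) is also a unit clause — contradiction.
So every satisfying assignment has sun = True.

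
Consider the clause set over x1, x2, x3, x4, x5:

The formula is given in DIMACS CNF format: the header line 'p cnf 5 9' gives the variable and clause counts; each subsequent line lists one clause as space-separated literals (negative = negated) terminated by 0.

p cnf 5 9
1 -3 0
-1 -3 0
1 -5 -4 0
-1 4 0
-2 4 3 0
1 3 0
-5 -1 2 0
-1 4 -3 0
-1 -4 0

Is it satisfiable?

No, unsatisfiable

Branch on x1: set x1 = True.
Unit clause (¬x3) forces x3 = False.
Unit clause (x4) forces x4 = True.
Now (¬x4) is unsatisfied and unit — conflict.
Backtrack on x1: now try x1 = False.
Unit clause (¬x3) forces x3 = False.
Now (x3) is unsatisfied and unit — conflict.
Either choice for x1 ends in contradiction.
No assignment satisfies every clause.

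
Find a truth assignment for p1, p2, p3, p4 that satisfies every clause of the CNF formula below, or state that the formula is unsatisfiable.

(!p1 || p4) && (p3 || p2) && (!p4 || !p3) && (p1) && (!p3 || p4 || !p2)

(p1) alone gives p1 = true.
(p4) alone gives p4 = true.
(!p3) alone gives p3 = false.
(p2) alone gives p2 = true.
All clauses are satisfied.

p1=true,  p2=true,  p3=false,  p4=true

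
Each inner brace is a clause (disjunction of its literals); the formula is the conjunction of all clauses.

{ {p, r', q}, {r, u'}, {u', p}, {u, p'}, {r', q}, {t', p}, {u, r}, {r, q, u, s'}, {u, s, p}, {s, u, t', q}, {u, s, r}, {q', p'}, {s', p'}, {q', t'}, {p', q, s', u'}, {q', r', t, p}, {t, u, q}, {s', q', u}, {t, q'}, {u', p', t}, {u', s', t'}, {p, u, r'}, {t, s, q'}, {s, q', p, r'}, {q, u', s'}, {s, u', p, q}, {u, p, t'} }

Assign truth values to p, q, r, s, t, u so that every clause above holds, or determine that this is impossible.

UNSATISFIABLE

Try r = 1.
Unit clause (q) forces q = 1.
Unit clause (p') forces p = 0.
Unit clause (u') forces u = 0.
That conflicts with the unit clause (u).
Undo r and try r = 0.
Unit clause (u') forces u = 0.
That conflicts with the unit clause (u).
Both values of r lead to a conflict.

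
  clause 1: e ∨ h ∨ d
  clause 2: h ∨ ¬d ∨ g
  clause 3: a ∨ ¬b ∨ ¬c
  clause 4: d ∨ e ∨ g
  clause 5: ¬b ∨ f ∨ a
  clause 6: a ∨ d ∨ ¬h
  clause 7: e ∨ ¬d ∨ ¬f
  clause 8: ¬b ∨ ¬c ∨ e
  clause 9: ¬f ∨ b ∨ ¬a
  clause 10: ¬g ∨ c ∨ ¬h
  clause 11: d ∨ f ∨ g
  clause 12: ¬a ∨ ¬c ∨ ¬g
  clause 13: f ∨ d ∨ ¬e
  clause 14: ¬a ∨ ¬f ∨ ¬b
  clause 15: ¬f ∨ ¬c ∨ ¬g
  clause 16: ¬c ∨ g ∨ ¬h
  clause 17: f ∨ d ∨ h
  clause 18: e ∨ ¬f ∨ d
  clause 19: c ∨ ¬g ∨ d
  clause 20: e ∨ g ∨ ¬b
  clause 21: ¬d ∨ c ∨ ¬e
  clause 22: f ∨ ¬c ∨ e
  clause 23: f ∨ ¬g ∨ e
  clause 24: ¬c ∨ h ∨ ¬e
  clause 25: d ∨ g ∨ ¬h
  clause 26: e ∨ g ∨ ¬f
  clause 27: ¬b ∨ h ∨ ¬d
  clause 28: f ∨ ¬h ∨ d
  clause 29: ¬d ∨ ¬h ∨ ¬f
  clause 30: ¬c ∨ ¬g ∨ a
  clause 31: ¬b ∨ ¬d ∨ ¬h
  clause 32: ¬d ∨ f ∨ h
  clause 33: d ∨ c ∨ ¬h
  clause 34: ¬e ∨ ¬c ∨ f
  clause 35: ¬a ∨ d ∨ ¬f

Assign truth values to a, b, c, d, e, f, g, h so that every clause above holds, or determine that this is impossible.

a ↦ False, b ↦ True, c ↦ False, d ↦ False, e ↦ True, f ↦ True, g ↦ False, h ↦ False

Branch on e: set e = True.
Branch on f: set f = True.
Branch on b: set b = True.
Unit clause (¬a) forces a = False.
Unit clause (¬c) forces c = False.
Unit clause (¬d) forces d = False.
Unit clause (¬h) forces h = False.
Unit clause (¬g) forces g = False.
Every clause now holds.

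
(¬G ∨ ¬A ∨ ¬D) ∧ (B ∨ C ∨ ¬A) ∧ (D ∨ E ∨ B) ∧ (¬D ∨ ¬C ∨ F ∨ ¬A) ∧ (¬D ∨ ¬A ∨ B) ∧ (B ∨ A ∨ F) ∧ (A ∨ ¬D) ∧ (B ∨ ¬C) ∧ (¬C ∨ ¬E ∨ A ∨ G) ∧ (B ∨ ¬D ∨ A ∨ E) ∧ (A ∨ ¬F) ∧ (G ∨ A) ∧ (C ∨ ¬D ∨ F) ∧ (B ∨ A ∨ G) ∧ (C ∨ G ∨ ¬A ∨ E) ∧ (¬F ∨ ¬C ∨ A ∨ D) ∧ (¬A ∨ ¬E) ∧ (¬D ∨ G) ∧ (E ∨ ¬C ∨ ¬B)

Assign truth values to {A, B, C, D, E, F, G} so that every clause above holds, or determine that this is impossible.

Try A = True.
The clause (¬E) is unit, so E = False.
Try G = True.
The clause (¬D) is unit, so D = False.
The clause (B) is unit, so B = True.
The clause (¬C) is unit, so C = False.
No clause remains; F is free.

A: True, B: True, C: False, D: False, E: False, F: False, G: True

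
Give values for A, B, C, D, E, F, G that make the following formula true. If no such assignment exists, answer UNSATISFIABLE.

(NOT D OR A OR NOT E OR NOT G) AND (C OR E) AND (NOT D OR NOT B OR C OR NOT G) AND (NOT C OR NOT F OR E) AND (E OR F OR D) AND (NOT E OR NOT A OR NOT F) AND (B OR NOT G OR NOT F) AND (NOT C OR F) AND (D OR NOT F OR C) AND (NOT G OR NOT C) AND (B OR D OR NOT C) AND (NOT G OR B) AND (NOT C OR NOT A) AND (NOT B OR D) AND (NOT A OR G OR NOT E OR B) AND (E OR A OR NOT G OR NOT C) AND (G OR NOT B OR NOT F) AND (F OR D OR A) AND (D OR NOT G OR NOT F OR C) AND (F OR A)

Branch on C: set C = false.
The clause (E) is unit, so E = true.
Branch on A: set A = false.
The clause (F) is unit, so F = true.
The clause (D) is unit, so D = true.
The clause (NOT G) is unit, so G = false.
The clause (NOT B) is unit, so B = false.
Every clause now holds.

A ↦ false,  B ↦ false,  C ↦ false,  D ↦ true,  E ↦ true,  F ↦ true,  G ↦ false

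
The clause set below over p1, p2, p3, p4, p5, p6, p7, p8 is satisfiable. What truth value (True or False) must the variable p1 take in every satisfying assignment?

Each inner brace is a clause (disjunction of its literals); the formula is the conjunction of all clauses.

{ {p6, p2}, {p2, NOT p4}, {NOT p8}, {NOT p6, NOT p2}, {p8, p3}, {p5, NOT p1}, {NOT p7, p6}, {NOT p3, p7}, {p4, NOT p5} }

False

Suppose p1 = true.
(NOT p8) alone gives p8 = false.
(p3) alone gives p3 = true.
(p5) alone gives p5 = true.
(p7) alone gives p7 = true.
(p6) alone gives p6 = true.
(NOT p2) alone gives p2 = false.
(NOT p4) alone gives p4 = false.
That conflicts with the unit clause (p4).
So every satisfying assignment has p1 = False.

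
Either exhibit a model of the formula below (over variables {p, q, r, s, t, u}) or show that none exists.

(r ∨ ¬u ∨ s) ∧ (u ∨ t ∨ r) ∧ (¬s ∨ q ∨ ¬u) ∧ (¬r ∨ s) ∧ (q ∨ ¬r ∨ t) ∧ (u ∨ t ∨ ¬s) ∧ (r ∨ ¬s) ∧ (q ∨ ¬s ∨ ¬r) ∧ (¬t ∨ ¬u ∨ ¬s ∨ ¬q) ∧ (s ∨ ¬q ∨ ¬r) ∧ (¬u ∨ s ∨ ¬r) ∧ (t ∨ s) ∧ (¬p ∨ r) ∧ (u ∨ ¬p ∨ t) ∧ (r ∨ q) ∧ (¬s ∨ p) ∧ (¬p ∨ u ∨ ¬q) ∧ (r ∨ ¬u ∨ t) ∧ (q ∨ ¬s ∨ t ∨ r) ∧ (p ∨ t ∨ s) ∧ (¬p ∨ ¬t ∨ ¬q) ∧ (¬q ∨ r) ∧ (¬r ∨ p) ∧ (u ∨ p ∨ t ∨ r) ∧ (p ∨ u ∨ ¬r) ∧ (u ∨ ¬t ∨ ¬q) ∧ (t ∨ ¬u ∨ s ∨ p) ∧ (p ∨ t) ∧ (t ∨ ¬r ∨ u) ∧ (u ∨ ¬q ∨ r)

p ↦ True, q ↦ True, r ↦ True, s ↦ True, t ↦ False, u ↦ True

Suppose r = True.
From the singleton clause (s), s = True.
From the singleton clause (q), q = True.
From the singleton clause (p), p = True.
From the singleton clause (u), u = True.
From the singleton clause (¬t), t = False.
This assignment satisfies each clause.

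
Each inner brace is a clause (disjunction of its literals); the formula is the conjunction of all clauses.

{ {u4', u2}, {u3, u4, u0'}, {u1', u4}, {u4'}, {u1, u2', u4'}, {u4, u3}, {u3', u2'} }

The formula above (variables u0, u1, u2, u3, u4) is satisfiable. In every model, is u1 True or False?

Suppose u1 = 1.
From the singleton clause (u4), u4 = 1.
That conflicts with the unit clause (u4').
So every satisfying assignment has u1 = False.

False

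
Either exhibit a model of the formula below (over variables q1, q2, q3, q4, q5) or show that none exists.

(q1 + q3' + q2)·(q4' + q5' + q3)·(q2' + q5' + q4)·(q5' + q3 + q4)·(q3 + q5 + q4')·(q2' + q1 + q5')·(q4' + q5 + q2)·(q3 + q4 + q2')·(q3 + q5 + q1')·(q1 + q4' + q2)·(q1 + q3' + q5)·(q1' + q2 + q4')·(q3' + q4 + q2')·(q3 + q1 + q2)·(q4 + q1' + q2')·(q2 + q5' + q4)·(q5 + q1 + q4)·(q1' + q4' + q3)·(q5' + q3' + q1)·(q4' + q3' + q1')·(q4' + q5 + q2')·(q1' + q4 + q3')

UNSATISFIABLE

Try q1 = 1.
Try q3 = 1.
(q4') alone gives q4 = 0.
But (q4) is also a unit clause — contradiction.
Backtrack on q3: now try q3 = 0.
(q5) alone gives q5 = 1.
(q4') alone gives q4 = 0.
But (q4) is also a unit clause — contradiction.
Either choice for q3 ends in contradiction.
Backtrack on q1: now try q1 = 0.
Try q3 = 0.
(q2) alone gives q2 = 1.
(q5') alone gives q5 = 0.
(q4') alone gives q4 = 0.
But (q4) is also a unit clause — contradiction.
Backtrack on q3: now try q3 = 1.
(q2) alone gives q2 = 1.
(q5') alone gives q5 = 0.
But (q5) is also a unit clause — contradiction.
Either choice for q3 ends in contradiction.
Either choice for q1 ends in contradiction.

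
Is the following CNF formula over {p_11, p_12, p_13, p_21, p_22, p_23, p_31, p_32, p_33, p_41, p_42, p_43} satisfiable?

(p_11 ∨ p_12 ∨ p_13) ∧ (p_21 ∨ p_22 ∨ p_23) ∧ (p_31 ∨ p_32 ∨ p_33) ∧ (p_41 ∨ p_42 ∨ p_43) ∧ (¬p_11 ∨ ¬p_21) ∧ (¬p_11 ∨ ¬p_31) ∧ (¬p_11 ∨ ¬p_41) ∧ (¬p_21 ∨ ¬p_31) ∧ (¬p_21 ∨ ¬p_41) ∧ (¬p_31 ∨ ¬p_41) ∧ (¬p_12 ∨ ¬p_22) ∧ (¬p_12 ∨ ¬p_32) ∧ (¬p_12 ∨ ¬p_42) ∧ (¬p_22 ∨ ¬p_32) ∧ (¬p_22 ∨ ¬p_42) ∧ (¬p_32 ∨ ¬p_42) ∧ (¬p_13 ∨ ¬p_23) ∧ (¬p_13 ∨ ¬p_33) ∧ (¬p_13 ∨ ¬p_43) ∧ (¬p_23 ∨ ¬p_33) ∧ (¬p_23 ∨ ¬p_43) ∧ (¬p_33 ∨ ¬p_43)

Unsatisfiable

Case p_11 = False:
Case p_12 = True:
Unit clause (¬p_22) forces p_22 = False.
Unit clause (¬p_32) forces p_32 = False.
Unit clause (¬p_42) forces p_42 = False.
Case p_21 = True:
Unit clause (¬p_31) forces p_31 = False.
Unit clause (p_33) forces p_33 = True.
Unit clause (¬p_41) forces p_41 = False.
Unit clause (p_43) forces p_43 = True.
That conflicts with the unit clause (¬p_43).
That branch fails; take p_21 = False instead.
Unit clause (p_23) forces p_23 = True.
Unit clause (¬p_13) forces p_13 = False.
Unit clause (¬p_33) forces p_33 = False.
Unit clause (p_31) forces p_31 = True.
Unit clause (¬p_41) forces p_41 = False.
Unit clause (p_43) forces p_43 = True.
That conflicts with the unit clause (¬p_43).
Both values of p_21 lead to a conflict.
That branch fails; take p_12 = False instead.
Unit clause (p_13) forces p_13 = True.
Unit clause (¬p_23) forces p_23 = False.
Unit clause (¬p_33) forces p_33 = False.
Unit clause (¬p_43) forces p_43 = False.
Case p_21 = True:
Unit clause (¬p_31) forces p_31 = False.
Unit clause (p_32) forces p_32 = True.
Unit clause (¬p_41) forces p_41 = False.
Unit clause (p_42) forces p_42 = True.
That conflicts with the unit clause (¬p_42).
That branch fails; take p_21 = False instead.
Unit clause (p_22) forces p_22 = True.
Unit clause (¬p_32) forces p_32 = False.
Unit clause (p_31) forces p_31 = True.
Unit clause (¬p_41) forces p_41 = False.
Unit clause (p_42) forces p_42 = True.
That conflicts with the unit clause (¬p_42).
Both values of p_21 lead to a conflict.
Both values of p_12 lead to a conflict.
That branch fails; take p_11 = True instead.
Unit clause (¬p_21) forces p_21 = False.
Unit clause (¬p_31) forces p_31 = False.
Unit clause (¬p_41) forces p_41 = False.
Case p_22 = True:
Unit clause (¬p_12) forces p_12 = False.
Unit clause (¬p_32) forces p_32 = False.
Unit clause (p_33) forces p_33 = True.
Unit clause (¬p_42) forces p_42 = False.
Unit clause (p_43) forces p_43 = True.
That conflicts with the unit clause (¬p_43).
That branch fails; take p_22 = False instead.
Unit clause (p_23) forces p_23 = True.
Unit clause (¬p_13) forces p_13 = False.
Unit clause (¬p_33) forces p_33 = False.
Unit clause (p_32) forces p_32 = True.
Unit clause (¬p_12) forces p_12 = False.
Unit clause (¬p_42) forces p_42 = False.
Unit clause (p_43) forces p_43 = True.
That conflicts with the unit clause (¬p_43).
Both values of p_22 lead to a conflict.
Both values of p_11 lead to a conflict.
No assignment satisfies every clause.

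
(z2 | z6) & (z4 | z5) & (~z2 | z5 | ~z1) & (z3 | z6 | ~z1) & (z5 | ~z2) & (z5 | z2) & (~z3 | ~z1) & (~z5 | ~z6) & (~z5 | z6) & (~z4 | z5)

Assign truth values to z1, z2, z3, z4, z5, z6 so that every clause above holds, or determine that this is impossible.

UNSATISFIABLE

Try z2 = 1.
The clause (z5) is unit, so z5 = 1.
The clause (~z6) is unit, so z6 = 0.
But (z6) is also a unit clause — contradiction.
So z2 must be the other value — set z2 = 0.
The clause (z6) is unit, so z6 = 1.
The clause (z5) is unit, so z5 = 1.
But (~z5) is also a unit clause — contradiction.
Both values of z2 lead to a conflict.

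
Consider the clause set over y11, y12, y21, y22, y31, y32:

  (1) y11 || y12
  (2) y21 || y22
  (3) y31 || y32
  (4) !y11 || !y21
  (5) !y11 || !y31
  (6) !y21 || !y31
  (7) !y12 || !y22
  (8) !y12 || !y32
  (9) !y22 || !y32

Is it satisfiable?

Try y11 = true.
(!y21) alone gives y21 = false.
(y22) alone gives y22 = true.
(!y31) alone gives y31 = false.
(y32) alone gives y32 = true.
But (!y32) is also a unit clause — contradiction.
So y11 must be the other value — set y11 = false.
(y12) alone gives y12 = true.
(!y22) alone gives y22 = false.
(y21) alone gives y21 = true.
(!y31) alone gives y31 = false.
(y32) alone gives y32 = true.
But (!y32) is also a unit clause — contradiction.
Either choice for y11 ends in contradiction.
No assignment satisfies every clause.

Unsatisfiable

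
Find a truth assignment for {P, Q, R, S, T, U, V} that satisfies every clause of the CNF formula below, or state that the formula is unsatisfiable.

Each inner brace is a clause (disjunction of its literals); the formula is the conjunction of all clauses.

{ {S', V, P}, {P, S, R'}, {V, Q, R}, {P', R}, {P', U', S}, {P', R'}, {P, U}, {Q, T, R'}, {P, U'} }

Case P = 0:
The clause (U) is unit, so U = 1.
Now (U') is unsatisfied and unit — conflict.
That branch fails; take P = 1 instead.
The clause (R) is unit, so R = 1.
Now (R') is unsatisfied and unit — conflict.
Both values of P lead to a conflict.

UNSATISFIABLE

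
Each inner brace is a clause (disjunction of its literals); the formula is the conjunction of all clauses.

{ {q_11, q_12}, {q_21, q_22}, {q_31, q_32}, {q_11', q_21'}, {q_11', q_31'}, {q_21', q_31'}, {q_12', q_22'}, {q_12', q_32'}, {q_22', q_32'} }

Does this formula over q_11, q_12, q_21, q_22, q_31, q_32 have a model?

Branch on q_11: set q_11 = 1.
From the singleton clause (q_21'), q_21 = 0.
From the singleton clause (q_22), q_22 = 1.
From the singleton clause (q_31'), q_31 = 0.
From the singleton clause (q_32), q_32 = 1.
Now (q_32') is unsatisfied and unit — conflict.
That branch fails; take q_11 = 0 instead.
From the singleton clause (q_12), q_12 = 1.
From the singleton clause (q_22'), q_22 = 0.
From the singleton clause (q_21), q_21 = 1.
From the singleton clause (q_31'), q_31 = 0.
From the singleton clause (q_32), q_32 = 1.
Now (q_32') is unsatisfied and unit — conflict.
Either choice for q_11 ends in contradiction.
No assignment satisfies every clause.

No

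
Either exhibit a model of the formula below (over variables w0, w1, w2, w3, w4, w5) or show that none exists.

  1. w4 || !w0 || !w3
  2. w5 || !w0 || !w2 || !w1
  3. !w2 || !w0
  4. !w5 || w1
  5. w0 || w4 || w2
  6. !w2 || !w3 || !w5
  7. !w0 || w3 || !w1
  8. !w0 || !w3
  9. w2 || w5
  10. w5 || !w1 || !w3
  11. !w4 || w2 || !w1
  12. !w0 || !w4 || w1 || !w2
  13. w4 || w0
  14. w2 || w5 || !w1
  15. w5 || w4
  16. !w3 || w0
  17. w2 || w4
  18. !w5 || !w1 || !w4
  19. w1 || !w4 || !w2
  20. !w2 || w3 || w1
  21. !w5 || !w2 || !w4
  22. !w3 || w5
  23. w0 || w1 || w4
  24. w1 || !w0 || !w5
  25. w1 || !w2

Branch on w2: set w2 = true.
The clause (!w0) is unit, so w0 = false.
The clause (w4) is unit, so w4 = true.
The clause (!w3) is unit, so w3 = false.
The clause (w1) is unit, so w1 = true.
The clause (!w5) is unit, so w5 = false.
All clauses are satisfied.

w0=false, w1=true, w2=true, w3=false, w4=true, w5=false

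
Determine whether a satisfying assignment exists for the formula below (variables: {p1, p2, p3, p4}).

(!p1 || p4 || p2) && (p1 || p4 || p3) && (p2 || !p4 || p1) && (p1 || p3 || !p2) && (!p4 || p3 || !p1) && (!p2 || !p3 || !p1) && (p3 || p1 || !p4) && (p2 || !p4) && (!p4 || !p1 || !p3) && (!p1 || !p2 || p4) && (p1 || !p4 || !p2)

Yes, satisfiable

Case p2 = false:
Unit clause (!p4) forces p4 = false.
Unit clause (!p1) forces p1 = false.
Unit clause (p3) forces p3 = true.
This assignment satisfies each clause.
A satisfying assignment: p1 ↦ false; p2 ↦ false; p3 ↦ true; p4 ↦ false.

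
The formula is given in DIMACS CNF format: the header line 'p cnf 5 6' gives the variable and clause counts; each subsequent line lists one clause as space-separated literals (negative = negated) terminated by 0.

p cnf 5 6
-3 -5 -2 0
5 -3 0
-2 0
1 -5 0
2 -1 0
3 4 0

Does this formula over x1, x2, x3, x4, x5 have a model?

Yes

(¬x2) alone gives x2 = False.
(¬x1) alone gives x1 = False.
(¬x5) alone gives x5 = False.
(¬x3) alone gives x3 = False.
(x4) alone gives x4 = True.
This assignment satisfies each clause.
A satisfying assignment: x1: False,  x2: False,  x3: False,  x4: True,  x5: False.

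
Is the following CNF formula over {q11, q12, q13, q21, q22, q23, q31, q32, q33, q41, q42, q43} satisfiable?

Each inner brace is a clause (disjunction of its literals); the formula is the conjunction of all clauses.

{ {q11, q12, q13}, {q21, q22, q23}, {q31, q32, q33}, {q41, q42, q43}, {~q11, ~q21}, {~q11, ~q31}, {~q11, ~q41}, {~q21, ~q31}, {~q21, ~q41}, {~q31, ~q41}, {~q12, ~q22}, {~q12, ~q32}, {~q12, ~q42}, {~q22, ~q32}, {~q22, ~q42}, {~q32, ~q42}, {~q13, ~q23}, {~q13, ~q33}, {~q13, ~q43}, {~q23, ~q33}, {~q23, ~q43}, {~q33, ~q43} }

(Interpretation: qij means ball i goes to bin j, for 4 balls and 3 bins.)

No, unsatisfiable

Try q11 = 0.
Try q12 = 1.
(~q22) alone gives q22 = 0.
(~q32) alone gives q32 = 0.
(~q42) alone gives q42 = 0.
Try q21 = 1.
(~q31) alone gives q31 = 0.
(q33) alone gives q33 = 1.
(~q41) alone gives q41 = 0.
(q43) alone gives q43 = 1.
But (~q43) is also a unit clause — contradiction.
That branch fails; take q21 = 0 instead.
(q23) alone gives q23 = 1.
(~q13) alone gives q13 = 0.
(~q33) alone gives q33 = 0.
(q31) alone gives q31 = 1.
(~q41) alone gives q41 = 0.
(q43) alone gives q43 = 1.
But (~q43) is also a unit clause — contradiction.
Either choice for q21 ends in contradiction.
That branch fails; take q12 = 0 instead.
(q13) alone gives q13 = 1.
(~q23) alone gives q23 = 0.
(~q33) alone gives q33 = 0.
(~q43) alone gives q43 = 0.
Try q21 = 1.
(~q31) alone gives q31 = 0.
(q32) alone gives q32 = 1.
(~q41) alone gives q41 = 0.
(q42) alone gives q42 = 1.
But (~q42) is also a unit clause — contradiction.
That branch fails; take q21 = 0 instead.
(q22) alone gives q22 = 1.
(~q32) alone gives q32 = 0.
(q31) alone gives q31 = 1.
(~q41) alone gives q41 = 0.
(q42) alone gives q42 = 1.
But (~q42) is also a unit clause — contradiction.
Either choice for q21 ends in contradiction.
Either choice for q12 ends in contradiction.
That branch fails; take q11 = 1 instead.
(~q21) alone gives q21 = 0.
(~q31) alone gives q31 = 0.
(~q41) alone gives q41 = 0.
Try q22 = 1.
(~q12) alone gives q12 = 0.
(~q32) alone gives q32 = 0.
(q33) alone gives q33 = 1.
(~q42) alone gives q42 = 0.
(q43) alone gives q43 = 1.
But (~q43) is also a unit clause — contradiction.
That branch fails; take q22 = 0 instead.
(q23) alone gives q23 = 1.
(~q13) alone gives q13 = 0.
(~q33) alone gives q33 = 0.
(q32) alone gives q32 = 1.
(~q12) alone gives q12 = 0.
(~q42) alone gives q42 = 0.
(q43) alone gives q43 = 1.
But (~q43) is also a unit clause — contradiction.
Either choice for q22 ends in contradiction.
Either choice for q11 ends in contradiction.
No assignment satisfies every clause.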